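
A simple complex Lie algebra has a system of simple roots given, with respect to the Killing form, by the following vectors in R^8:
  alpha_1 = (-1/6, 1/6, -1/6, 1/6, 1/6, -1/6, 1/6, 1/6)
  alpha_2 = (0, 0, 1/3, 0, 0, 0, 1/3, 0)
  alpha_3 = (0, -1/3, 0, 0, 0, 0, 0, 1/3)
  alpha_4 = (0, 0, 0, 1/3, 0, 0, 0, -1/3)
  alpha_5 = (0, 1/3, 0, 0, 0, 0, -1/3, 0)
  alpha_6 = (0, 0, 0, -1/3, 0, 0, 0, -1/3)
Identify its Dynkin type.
Compute the Cartan integers a_ij = 2(alpha_i, alpha_j)/(alpha_j, alpha_j); the resulting 6x6 Cartan matrix is
[[2, 0, 0, 0, 0, -1], [0, 2, 0, 0, -1, 0], [0, 0, 2, -1, -1, -1], [0, 0, -1, 2, 0, 0], [0, -1, -1, 0, 2, 0], [-1, 0, -1, 0, 0, 2]].
All simple roots have the same length, so the diagram is simply laced. The associated Dynkin diagram is a chain of 5 nodes with one extra node attached to the third node from one end (E_6), so the type is E_6.

E_6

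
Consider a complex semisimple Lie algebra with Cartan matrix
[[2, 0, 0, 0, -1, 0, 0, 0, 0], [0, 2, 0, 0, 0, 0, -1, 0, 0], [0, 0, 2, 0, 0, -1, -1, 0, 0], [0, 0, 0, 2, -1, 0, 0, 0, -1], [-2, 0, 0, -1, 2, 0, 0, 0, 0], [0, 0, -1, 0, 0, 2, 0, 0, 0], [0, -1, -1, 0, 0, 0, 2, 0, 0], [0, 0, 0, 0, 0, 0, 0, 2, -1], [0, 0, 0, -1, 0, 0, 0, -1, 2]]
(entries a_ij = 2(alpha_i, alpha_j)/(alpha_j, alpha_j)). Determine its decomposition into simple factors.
The diagram associated to this matrix has two connected components: the simple roots {alpha_2, alpha_3, alpha_6, alpha_7} form a chain of 4 nodes with single edges (A_4), and {alpha_1, alpha_4, alpha_5, alpha_8, alpha_9} form a chain of 5 nodes with a double edge at one end; the terminal node there is the unique short simple root (B_5). A semisimple Lie algebra decomposes uniquely as the direct sum of simple ideals, one per connected component of its Dynkin diagram, so g ≅ A_4 ⊕ B_5 (dimension 24 + 55 = 79).

A4 ⊕ B5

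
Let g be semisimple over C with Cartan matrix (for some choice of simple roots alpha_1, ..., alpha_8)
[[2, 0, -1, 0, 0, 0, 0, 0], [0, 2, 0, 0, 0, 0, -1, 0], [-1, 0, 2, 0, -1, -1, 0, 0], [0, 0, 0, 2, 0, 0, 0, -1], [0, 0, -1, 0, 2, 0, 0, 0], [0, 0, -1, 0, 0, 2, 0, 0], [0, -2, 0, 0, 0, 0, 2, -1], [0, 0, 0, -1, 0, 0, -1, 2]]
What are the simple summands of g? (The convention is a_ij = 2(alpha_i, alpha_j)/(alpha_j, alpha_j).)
B4 + D4

The diagram associated to this matrix has two connected components: the simple roots {alpha_2, alpha_4, alpha_7, alpha_8} form a chain of 4 nodes with a double edge at one end; the terminal node there is the unique short simple root (B_4), and {alpha_1, alpha_3, alpha_5, alpha_6} form a chain of 2 nodes with a fork of two nodes at one end (D_4). A semisimple Lie algebra decomposes uniquely as the direct sum of simple ideals, one per connected component of its Dynkin diagram, so g ≅ B_4 ⊕ D_4 (dimension 36 + 28 = 64).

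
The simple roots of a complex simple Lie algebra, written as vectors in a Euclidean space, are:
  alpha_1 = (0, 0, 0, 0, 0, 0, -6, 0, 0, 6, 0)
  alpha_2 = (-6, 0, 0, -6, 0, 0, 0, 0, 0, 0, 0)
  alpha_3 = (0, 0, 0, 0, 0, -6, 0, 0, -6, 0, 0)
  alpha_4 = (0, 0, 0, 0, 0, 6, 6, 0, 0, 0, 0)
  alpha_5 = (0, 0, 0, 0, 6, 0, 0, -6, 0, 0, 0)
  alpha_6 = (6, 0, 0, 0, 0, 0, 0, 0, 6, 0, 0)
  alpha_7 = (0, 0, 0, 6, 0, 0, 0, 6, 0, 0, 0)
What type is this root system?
Compute the Cartan integers a_ij = 2(alpha_i, alpha_j)/(alpha_j, alpha_j); the resulting 7x7 Cartan matrix is
[[2, 0, 0, -1, 0, 0, 0], [0, 2, 0, 0, 0, -1, -1], [0, 0, 2, -1, 0, -1, 0], [-1, 0, -1, 2, 0, 0, 0], [0, 0, 0, 0, 2, 0, -1], [0, -1, -1, 0, 0, 2, 0], [0, -1, 0, 0, -1, 0, 2]].
All simple roots have the same length, so the diagram is simply laced. The associated Dynkin diagram is a chain of 7 nodes with single edges (A_7), so the type is A_7 (the algebra sl(8)).

type A_7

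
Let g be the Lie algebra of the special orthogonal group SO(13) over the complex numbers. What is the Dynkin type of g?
This is so(13) with 13 odd, which has dimension 13(13-1)/2 = 78 and rank (13-1)/2 = 6. In the classification of classical Lie algebras, the orthogonal algebra so(2n+1) in an odd number of variables has type B_n; here n = 6, so the Dynkin diagram is a chain of 6 nodes with a double edge at one end; the terminal node there is the unique short simple root (B_6). Hence the type is B_6.

type B_6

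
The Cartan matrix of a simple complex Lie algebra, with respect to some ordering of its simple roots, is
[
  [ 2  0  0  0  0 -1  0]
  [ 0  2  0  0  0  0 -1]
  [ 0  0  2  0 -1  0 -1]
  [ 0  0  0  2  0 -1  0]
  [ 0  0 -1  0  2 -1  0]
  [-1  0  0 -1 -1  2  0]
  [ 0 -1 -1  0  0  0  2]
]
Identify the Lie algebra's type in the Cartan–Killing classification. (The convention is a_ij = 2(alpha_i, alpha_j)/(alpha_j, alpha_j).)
D_7

The matrix has rank 7 with 2's on the diagonal. Reading the off-diagonal entries as Dynkin edges (a single edge where a_ij = a_ji = -1; a double or triple edge where a_ij * a_ji = 2 or 3), the diagram is a chain of 5 nodes with a fork of two nodes at one end (D_7). One simple-root ordering that puts it in standard form is (alpha_2, alpha_7, alpha_3, alpha_5, alpha_6, alpha_1, alpha_4). So the algebra is type D_7, i.e. so(14).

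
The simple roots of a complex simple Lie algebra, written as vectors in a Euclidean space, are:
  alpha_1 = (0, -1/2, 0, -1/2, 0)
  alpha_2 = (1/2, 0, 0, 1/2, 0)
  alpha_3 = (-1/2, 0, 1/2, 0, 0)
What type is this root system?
Compute the Cartan integers a_ij = 2(alpha_i, alpha_j)/(alpha_j, alpha_j); the resulting 3x3 Cartan matrix is
[[2, -1, 0], [-1, 2, -1], [0, -1, 2]].
All simple roots have the same length, so the diagram is simply laced. The associated Dynkin diagram is a chain of 3 nodes with single edges (A_3), so the type is A_3 (the algebra sl(4)).

A_3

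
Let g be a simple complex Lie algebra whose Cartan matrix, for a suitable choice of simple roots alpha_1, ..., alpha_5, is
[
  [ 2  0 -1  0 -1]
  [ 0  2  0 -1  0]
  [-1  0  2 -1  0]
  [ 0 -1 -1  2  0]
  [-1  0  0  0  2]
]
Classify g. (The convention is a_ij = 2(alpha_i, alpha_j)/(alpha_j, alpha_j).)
The matrix has rank 5 with 2's on the diagonal. Reading the off-diagonal entries as Dynkin edges (a single edge where a_ij = a_ji = -1; a double or triple edge where a_ij * a_ji = 2 or 3), the diagram is a chain of 5 nodes with single edges (A_5). One simple-root ordering that puts it in standard form is (alpha_2, alpha_4, alpha_3, alpha_1, alpha_5). So the algebra is type A_5, i.e. sl(6).

A_5 (sl(6))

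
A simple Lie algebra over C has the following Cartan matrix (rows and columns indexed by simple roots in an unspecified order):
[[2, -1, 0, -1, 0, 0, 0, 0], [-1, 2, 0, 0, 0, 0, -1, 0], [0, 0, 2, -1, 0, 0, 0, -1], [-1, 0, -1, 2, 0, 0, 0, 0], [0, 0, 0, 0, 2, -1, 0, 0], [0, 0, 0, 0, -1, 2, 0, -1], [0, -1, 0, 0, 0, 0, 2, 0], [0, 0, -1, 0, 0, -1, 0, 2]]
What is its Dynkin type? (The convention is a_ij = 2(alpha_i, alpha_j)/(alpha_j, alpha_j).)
The matrix has rank 8 with 2's on the diagonal. Reading the off-diagonal entries as Dynkin edges (a single edge where a_ij = a_ji = -1; a double or triple edge where a_ij * a_ji = 2 or 3), the diagram is a chain of 8 nodes with single edges (A_8). One simple-root ordering that puts it in standard form is (alpha_5, alpha_6, alpha_8, alpha_3, alpha_4, alpha_1, alpha_2, alpha_7). So the algebra is type A_8, i.e. sl(9).

A_8 (sl(9))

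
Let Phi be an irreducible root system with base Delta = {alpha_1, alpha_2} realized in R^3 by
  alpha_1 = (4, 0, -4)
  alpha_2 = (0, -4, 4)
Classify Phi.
A_2 (sl(3))

Compute the Cartan integers a_ij = 2(alpha_i, alpha_j)/(alpha_j, alpha_j); the resulting 2x2 Cartan matrix is
[[2, -1], [-1, 2]].
All simple roots have the same length, so the diagram is simply laced. The associated Dynkin diagram is a chain of 2 nodes with single edges (A_2), so the type is A_2 (the algebra sl(3)).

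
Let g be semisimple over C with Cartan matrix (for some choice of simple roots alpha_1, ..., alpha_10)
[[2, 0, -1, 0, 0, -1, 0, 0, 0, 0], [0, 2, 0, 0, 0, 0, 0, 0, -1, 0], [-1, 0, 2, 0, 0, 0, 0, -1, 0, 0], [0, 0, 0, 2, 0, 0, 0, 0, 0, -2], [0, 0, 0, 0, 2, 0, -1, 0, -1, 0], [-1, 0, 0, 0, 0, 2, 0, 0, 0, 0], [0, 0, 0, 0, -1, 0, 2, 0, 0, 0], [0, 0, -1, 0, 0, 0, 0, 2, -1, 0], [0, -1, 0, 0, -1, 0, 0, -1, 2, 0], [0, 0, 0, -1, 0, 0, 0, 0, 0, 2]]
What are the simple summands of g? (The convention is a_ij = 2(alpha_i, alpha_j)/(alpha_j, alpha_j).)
B_2 (so(5)) ⊕ E_8

The diagram associated to this matrix has two connected components: the simple roots {alpha_4, alpha_10} form a chain of 2 nodes with a double edge at one end; the terminal node there is the unique short simple root (B_2), and {alpha_1, alpha_2, alpha_3, alpha_5, alpha_6, alpha_7, alpha_8, alpha_9} form a chain of 7 nodes with one extra node attached to the third node from one end (E_8). A semisimple Lie algebra decomposes uniquely as the direct sum of simple ideals, one per connected component of its Dynkin diagram, so g ≅ B_2 ⊕ E_8 (dimension 10 + 248 = 258).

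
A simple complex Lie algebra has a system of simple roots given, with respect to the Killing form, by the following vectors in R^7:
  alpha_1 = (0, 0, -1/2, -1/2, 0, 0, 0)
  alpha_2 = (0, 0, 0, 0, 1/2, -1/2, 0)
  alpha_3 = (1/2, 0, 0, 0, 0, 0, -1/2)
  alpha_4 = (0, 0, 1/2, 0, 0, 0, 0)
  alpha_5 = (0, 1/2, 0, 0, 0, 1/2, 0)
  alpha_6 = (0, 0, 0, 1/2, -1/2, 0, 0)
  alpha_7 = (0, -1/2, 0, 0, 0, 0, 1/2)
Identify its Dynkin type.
Compute the Cartan integers a_ij = 2(alpha_i, alpha_j)/(alpha_j, alpha_j); the resulting 7x7 Cartan matrix is
[[2, 0, 0, -2, 0, -1, 0], [0, 2, 0, 0, -1, -1, 0], [0, 0, 2, 0, 0, 0, -1], [-1, 0, 0, 2, 0, 0, 0], [0, -1, 0, 0, 2, 0, -1], [-1, -1, 0, 0, 0, 2, 0], [0, 0, -1, 0, -1, 0, 2]].
The roots have two lengths (squared-length ratio 2:1); the short ones are alpha_{4}. The associated Dynkin diagram is a chain of 7 nodes with a double edge at one end; the terminal node there is the unique short simple root (B_7), so the type is B_7 (the algebra so(15)).

type B_7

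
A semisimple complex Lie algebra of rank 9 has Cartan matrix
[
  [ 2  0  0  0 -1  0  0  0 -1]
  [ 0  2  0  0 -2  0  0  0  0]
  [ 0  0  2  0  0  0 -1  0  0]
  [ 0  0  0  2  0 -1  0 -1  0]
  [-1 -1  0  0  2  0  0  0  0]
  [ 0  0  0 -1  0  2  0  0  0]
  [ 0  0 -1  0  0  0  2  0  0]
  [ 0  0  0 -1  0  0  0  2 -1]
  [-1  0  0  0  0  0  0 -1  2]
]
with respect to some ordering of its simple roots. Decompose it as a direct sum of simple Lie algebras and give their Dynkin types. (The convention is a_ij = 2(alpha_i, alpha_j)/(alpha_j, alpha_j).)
A2 ⊕ C7

The diagram associated to this matrix has two connected components: the simple roots {alpha_3, alpha_7} form a chain of 2 nodes with single edges (A_2), and {alpha_1, alpha_2, alpha_4, alpha_5, alpha_6, alpha_8, alpha_9} form a chain of 7 nodes with a double edge at one end; the terminal node there is the unique long simple root (C_7). A semisimple Lie algebra decomposes uniquely as the direct sum of simple ideals, one per connected component of its Dynkin diagram, so g ≅ A_2 ⊕ C_7 (dimension 8 + 105 = 113).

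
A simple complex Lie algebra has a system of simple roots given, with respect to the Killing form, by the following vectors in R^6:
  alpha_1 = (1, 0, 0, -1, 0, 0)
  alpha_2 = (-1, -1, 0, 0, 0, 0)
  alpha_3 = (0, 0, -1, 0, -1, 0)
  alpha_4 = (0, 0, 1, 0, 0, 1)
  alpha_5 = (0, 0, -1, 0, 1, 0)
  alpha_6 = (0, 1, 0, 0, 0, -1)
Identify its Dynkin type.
Compute the Cartan integers a_ij = 2(alpha_i, alpha_j)/(alpha_j, alpha_j); the resulting 6x6 Cartan matrix is
[[2, -1, 0, 0, 0, 0], [-1, 2, 0, 0, 0, -1], [0, 0, 2, -1, 0, 0], [0, 0, -1, 2, -1, -1], [0, 0, 0, -1, 2, 0], [0, -1, 0, -1, 0, 2]].
All simple roots have the same length, so the diagram is simply laced. The associated Dynkin diagram is a chain of 4 nodes with a fork of two nodes at one end (D_6), so the type is D_6 (the algebra so(12)).

type D_6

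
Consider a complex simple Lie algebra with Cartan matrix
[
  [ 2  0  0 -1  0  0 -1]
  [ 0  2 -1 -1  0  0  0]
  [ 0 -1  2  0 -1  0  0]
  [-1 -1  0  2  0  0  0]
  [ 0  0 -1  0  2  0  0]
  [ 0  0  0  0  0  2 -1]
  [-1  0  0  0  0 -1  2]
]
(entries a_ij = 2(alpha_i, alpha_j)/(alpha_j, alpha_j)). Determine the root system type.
A_7

The matrix has rank 7 with 2's on the diagonal. Reading the off-diagonal entries as Dynkin edges (a single edge where a_ij = a_ji = -1; a double or triple edge where a_ij * a_ji = 2 or 3), the diagram is a chain of 7 nodes with single edges (A_7). One simple-root ordering that puts it in standard form is (alpha_6, alpha_7, alpha_1, alpha_4, alpha_2, alpha_3, alpha_5). So the algebra is type A_7, i.e. sl(8).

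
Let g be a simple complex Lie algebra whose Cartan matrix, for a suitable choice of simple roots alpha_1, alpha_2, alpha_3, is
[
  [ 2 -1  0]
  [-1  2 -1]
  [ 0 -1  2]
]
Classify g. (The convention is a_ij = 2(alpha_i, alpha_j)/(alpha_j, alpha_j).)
The matrix has rank 3 with 2's on the diagonal. Reading the off-diagonal entries as Dynkin edges (a single edge where a_ij = a_ji = -1; a double or triple edge where a_ij * a_ji = 2 or 3), the diagram is a chain of 3 nodes with single edges (A_3). One simple-root ordering that puts it in standard form is (alpha_1, alpha_2, alpha_3). So the algebra is type A_3, i.e. sl(4).

A_3 (sl(4))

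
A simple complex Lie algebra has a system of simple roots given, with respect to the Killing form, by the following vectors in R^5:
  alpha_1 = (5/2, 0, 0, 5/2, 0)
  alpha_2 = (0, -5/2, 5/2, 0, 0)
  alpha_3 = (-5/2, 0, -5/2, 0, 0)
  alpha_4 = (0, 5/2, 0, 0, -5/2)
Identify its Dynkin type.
A4

Compute the Cartan integers a_ij = 2(alpha_i, alpha_j)/(alpha_j, alpha_j); the resulting 4x4 Cartan matrix is
[[2, 0, -1, 0], [0, 2, -1, -1], [-1, -1, 2, 0], [0, -1, 0, 2]].
All simple roots have the same length, so the diagram is simply laced. The associated Dynkin diagram is a chain of 4 nodes with single edges (A_4), so the type is A_4 (the algebra sl(5)).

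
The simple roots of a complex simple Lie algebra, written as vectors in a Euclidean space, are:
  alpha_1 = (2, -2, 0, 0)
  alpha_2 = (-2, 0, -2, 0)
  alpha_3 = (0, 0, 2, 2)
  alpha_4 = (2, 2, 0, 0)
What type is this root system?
D_4 (so(8))

Compute the Cartan integers a_ij = 2(alpha_i, alpha_j)/(alpha_j, alpha_j); the resulting 4x4 Cartan matrix is
[[2, -1, 0, 0], [-1, 2, -1, -1], [0, -1, 2, 0], [0, -1, 0, 2]].
All simple roots have the same length, so the diagram is simply laced. The associated Dynkin diagram is a chain of 2 nodes with a fork of two nodes at one end (D_4), so the type is D_4 (the algebra so(8)).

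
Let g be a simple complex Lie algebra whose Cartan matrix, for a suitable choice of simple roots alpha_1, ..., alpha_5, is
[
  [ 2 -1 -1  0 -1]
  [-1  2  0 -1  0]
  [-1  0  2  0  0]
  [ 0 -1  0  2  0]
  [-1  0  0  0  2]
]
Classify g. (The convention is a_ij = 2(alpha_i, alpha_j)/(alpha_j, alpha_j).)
The matrix has rank 5 with 2's on the diagonal. Reading the off-diagonal entries as Dynkin edges (a single edge where a_ij = a_ji = -1; a double or triple edge where a_ij * a_ji = 2 or 3), the diagram is a chain of 3 nodes with a fork of two nodes at one end (D_5). One simple-root ordering that puts it in standard form is (alpha_4, alpha_2, alpha_1, alpha_5, alpha_3). So the algebra is type D_5, i.e. so(10).

D5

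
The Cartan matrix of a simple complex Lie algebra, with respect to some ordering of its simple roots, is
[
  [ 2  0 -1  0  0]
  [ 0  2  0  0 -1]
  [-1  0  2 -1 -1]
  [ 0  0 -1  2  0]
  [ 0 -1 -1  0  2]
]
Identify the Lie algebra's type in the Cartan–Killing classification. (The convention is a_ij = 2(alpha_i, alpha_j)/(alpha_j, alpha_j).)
The matrix has rank 5 with 2's on the diagonal. Reading the off-diagonal entries as Dynkin edges (a single edge where a_ij = a_ji = -1; a double or triple edge where a_ij * a_ji = 2 or 3), the diagram is a chain of 3 nodes with a fork of two nodes at one end (D_5). One simple-root ordering that puts it in standard form is (alpha_2, alpha_5, alpha_3, alpha_4, alpha_1). So the algebra is type D_5, i.e. so(10).

D5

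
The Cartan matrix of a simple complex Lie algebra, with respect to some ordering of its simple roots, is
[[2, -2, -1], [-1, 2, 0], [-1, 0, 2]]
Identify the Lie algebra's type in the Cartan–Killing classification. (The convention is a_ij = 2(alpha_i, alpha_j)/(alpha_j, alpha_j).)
The matrix has rank 3 with 2's on the diagonal. Reading the off-diagonal entries as Dynkin edges (a single edge where a_ij = a_ji = -1; a double or triple edge where a_ij * a_ji = 2 or 3), the diagram is a chain of 3 nodes with a double edge at one end; the terminal node there is the unique short simple root (B_3). One simple-root ordering that puts it in standard form is (alpha_3, alpha_1, alpha_2). So the algebra is type B_3, i.e. so(7).

B_3 (so(7))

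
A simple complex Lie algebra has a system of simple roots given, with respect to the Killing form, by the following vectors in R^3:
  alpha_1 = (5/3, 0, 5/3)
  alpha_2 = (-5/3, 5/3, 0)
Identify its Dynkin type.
Compute the Cartan integers a_ij = 2(alpha_i, alpha_j)/(alpha_j, alpha_j); the resulting 2x2 Cartan matrix is
[[2, -1], [-1, 2]].
All simple roots have the same length, so the diagram is simply laced. The associated Dynkin diagram is a chain of 2 nodes with single edges (A_2), so the type is A_2 (the algebra sl(3)).

type A_2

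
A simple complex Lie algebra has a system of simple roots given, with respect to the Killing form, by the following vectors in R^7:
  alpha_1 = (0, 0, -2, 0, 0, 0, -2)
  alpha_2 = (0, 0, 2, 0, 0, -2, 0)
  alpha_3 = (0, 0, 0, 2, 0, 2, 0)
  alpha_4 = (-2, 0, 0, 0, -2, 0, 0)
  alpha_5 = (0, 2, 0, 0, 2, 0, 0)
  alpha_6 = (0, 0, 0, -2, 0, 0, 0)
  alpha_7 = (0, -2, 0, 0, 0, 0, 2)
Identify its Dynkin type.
Compute the Cartan integers a_ij = 2(alpha_i, alpha_j)/(alpha_j, alpha_j); the resulting 7x7 Cartan matrix is
[[2, -1, 0, 0, 0, 0, -1], [-1, 2, -1, 0, 0, 0, 0], [0, -1, 2, 0, 0, -2, 0], [0, 0, 0, 2, -1, 0, 0], [0, 0, 0, -1, 2, 0, -1], [0, 0, -1, 0, 0, 2, 0], [-1, 0, 0, 0, -1, 0, 2]].
The roots have two lengths (squared-length ratio 2:1); the short ones are alpha_{6}. The associated Dynkin diagram is a chain of 7 nodes with a double edge at one end; the terminal node there is the unique short simple root (B_7), so the type is B_7 (the algebra so(15)).

B_7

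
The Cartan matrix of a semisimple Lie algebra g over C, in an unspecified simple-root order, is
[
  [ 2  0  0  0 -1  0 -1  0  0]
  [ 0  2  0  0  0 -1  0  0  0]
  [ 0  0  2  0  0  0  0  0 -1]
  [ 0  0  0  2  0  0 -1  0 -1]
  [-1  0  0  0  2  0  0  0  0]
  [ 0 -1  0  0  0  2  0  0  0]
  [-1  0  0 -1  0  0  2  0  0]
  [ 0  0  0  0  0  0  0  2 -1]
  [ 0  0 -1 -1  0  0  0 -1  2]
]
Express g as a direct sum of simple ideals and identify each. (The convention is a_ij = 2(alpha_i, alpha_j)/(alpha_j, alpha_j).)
A_2 + D_7

The diagram associated to this matrix has two connected components: the simple roots {alpha_2, alpha_6} form a chain of 2 nodes with single edges (A_2), and {alpha_1, alpha_3, alpha_4, alpha_5, alpha_7, alpha_8, alpha_9} form a chain of 5 nodes with a fork of two nodes at one end (D_7). A semisimple Lie algebra decomposes uniquely as the direct sum of simple ideals, one per connected component of its Dynkin diagram, so g ≅ A_2 ⊕ D_7 (dimension 8 + 91 = 99).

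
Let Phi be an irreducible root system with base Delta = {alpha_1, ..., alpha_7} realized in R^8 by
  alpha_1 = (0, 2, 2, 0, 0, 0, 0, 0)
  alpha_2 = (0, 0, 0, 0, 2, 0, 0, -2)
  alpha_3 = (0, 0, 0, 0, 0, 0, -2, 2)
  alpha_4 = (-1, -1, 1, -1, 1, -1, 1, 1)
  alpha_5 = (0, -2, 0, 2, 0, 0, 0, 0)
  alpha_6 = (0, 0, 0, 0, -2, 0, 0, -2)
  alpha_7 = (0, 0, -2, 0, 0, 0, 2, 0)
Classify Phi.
Compute the Cartan integers a_ij = 2(alpha_i, alpha_j)/(alpha_j, alpha_j); the resulting 7x7 Cartan matrix is
[[2, 0, 0, 0, -1, 0, -1], [0, 2, -1, 0, 0, 0, 0], [0, -1, 2, 0, 0, -1, -1], [0, 0, 0, 2, 0, -1, 0], [-1, 0, 0, 0, 2, 0, 0], [0, 0, -1, -1, 0, 2, 0], [-1, 0, -1, 0, 0, 0, 2]].
All simple roots have the same length, so the diagram is simply laced. The associated Dynkin diagram is a chain of 6 nodes with one extra node attached to the third node from one end (E_7), so the type is E_7.

E_7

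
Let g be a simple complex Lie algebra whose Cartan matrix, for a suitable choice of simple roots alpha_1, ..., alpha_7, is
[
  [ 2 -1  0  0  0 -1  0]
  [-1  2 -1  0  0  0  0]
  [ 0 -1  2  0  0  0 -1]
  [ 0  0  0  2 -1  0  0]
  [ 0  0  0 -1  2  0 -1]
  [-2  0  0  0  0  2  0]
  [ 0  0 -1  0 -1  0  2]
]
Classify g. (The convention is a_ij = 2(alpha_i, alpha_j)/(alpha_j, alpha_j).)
type C_7

The matrix has rank 7 with 2's on the diagonal. Reading the off-diagonal entries as Dynkin edges (a single edge where a_ij = a_ji = -1; a double or triple edge where a_ij * a_ji = 2 or 3), the diagram is a chain of 7 nodes with a double edge at one end; the terminal node there is the unique long simple root (C_7). One simple-root ordering that puts it in standard form is (alpha_4, alpha_5, alpha_7, alpha_3, alpha_2, alpha_1, alpha_6). So the algebra is type C_7, i.e. sp(14).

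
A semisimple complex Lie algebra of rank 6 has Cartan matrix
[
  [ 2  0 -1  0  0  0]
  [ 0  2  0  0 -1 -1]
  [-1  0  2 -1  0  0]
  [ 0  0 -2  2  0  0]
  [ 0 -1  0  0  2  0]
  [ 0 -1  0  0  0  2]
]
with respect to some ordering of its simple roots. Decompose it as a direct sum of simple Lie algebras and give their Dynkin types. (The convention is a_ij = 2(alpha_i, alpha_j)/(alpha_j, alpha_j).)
type A_3 ⊕ type C_3

The diagram associated to this matrix has two connected components: the simple roots {alpha_2, alpha_5, alpha_6} form a chain of 3 nodes with single edges (A_3), and {alpha_1, alpha_3, alpha_4} form a chain of 3 nodes with a double edge at one end; the terminal node there is the unique long simple root (C_3). A semisimple Lie algebra decomposes uniquely as the direct sum of simple ideals, one per connected component of its Dynkin diagram, so g ≅ A_3 ⊕ C_3 (dimension 15 + 21 = 36).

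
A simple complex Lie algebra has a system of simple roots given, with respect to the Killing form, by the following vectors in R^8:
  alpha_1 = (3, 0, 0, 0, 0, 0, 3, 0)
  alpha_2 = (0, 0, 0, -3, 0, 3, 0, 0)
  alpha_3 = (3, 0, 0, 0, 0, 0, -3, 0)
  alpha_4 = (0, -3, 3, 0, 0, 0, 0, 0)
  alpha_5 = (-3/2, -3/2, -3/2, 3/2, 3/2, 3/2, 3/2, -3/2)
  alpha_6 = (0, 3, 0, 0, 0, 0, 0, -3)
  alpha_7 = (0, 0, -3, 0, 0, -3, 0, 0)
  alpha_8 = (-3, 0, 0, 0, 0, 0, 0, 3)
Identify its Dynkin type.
Compute the Cartan integers a_ij = 2(alpha_i, alpha_j)/(alpha_j, alpha_j); the resulting 8x8 Cartan matrix is
[[2, 0, 0, 0, 0, 0, 0, -1], [0, 2, 0, 0, 0, 0, -1, 0], [0, 0, 2, 0, -1, 0, 0, -1], [0, 0, 0, 2, 0, -1, -1, 0], [0, 0, -1, 0, 2, 0, 0, 0], [0, 0, 0, -1, 0, 2, 0, -1], [0, -1, 0, -1, 0, 0, 2, 0], [-1, 0, -1, 0, 0, -1, 0, 2]].
All simple roots have the same length, so the diagram is simply laced. The associated Dynkin diagram is a chain of 7 nodes with one extra node attached to the third node from one end (E_8), so the type is E_8.

E_8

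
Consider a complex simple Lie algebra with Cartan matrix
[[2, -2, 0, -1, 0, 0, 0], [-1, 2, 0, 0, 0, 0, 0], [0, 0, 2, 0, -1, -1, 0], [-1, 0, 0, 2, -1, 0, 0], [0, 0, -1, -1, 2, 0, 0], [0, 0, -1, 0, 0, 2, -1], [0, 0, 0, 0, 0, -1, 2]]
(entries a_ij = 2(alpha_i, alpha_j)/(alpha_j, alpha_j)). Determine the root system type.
type B_7

The matrix has rank 7 with 2's on the diagonal. Reading the off-diagonal entries as Dynkin edges (a single edge where a_ij = a_ji = -1; a double or triple edge where a_ij * a_ji = 2 or 3), the diagram is a chain of 7 nodes with a double edge at one end; the terminal node there is the unique short simple root (B_7). One simple-root ordering that puts it in standard form is (alpha_7, alpha_6, alpha_3, alpha_5, alpha_4, alpha_1, alpha_2). So the algebra is type B_7, i.e. so(15).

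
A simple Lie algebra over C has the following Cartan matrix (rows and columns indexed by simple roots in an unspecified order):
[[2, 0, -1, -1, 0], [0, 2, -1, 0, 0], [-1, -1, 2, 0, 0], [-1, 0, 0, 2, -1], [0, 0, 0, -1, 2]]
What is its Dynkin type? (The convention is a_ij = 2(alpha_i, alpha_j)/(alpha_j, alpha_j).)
A_5

The matrix has rank 5 with 2's on the diagonal. Reading the off-diagonal entries as Dynkin edges (a single edge where a_ij = a_ji = -1; a double or triple edge where a_ij * a_ji = 2 or 3), the diagram is a chain of 5 nodes with single edges (A_5). One simple-root ordering that puts it in standard form is (alpha_5, alpha_4, alpha_1, alpha_3, alpha_2). So the algebra is type A_5, i.e. sl(6).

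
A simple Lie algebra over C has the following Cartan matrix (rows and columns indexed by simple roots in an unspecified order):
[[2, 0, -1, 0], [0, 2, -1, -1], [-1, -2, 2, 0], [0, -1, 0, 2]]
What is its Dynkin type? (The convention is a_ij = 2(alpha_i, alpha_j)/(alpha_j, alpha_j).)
F_4

The matrix has rank 4 with 2's on the diagonal. Reading the off-diagonal entries as Dynkin edges (a single edge where a_ij = a_ji = -1; a double or triple edge where a_ij * a_ji = 2 or 3), the diagram is a chain of 4 nodes with a double edge between the middle two (F_4). One simple-root ordering that puts it in standard form is (alpha_1, alpha_3, alpha_2, alpha_4). So the algebra is type F_4.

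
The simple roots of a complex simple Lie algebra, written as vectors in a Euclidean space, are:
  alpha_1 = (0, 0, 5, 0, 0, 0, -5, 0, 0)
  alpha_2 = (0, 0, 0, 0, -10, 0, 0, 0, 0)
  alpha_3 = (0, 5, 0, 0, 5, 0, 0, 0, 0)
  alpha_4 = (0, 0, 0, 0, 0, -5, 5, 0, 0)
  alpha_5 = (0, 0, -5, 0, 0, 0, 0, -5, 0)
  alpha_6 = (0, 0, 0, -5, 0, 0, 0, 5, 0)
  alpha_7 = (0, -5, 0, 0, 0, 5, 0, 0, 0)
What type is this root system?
Compute the Cartan integers a_ij = 2(alpha_i, alpha_j)/(alpha_j, alpha_j); the resulting 7x7 Cartan matrix is
[[2, 0, 0, -1, -1, 0, 0], [0, 2, -2, 0, 0, 0, 0], [0, -1, 2, 0, 0, 0, -1], [-1, 0, 0, 2, 0, 0, -1], [-1, 0, 0, 0, 2, -1, 0], [0, 0, 0, 0, -1, 2, 0], [0, 0, -1, -1, 0, 0, 2]].
The roots have two lengths (squared-length ratio 2:1); the short ones are alpha_{1,3,4,5,6,7}. The associated Dynkin diagram is a chain of 7 nodes with a double edge at one end; the terminal node there is the unique long simple root (C_7), so the type is C_7 (the algebra sp(14)).

type C_7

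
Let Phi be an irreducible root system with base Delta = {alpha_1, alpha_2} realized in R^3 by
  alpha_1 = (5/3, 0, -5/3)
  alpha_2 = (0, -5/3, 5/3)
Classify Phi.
A_2 (sl(3))

Compute the Cartan integers a_ij = 2(alpha_i, alpha_j)/(alpha_j, alpha_j); the resulting 2x2 Cartan matrix is
[[2, -1], [-1, 2]].
All simple roots have the same length, so the diagram is simply laced. The associated Dynkin diagram is a chain of 2 nodes with single edges (A_2), so the type is A_2 (the algebra sl(3)).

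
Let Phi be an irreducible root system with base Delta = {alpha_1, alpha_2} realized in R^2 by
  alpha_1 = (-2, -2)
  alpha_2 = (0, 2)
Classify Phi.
type B_2

Compute the Cartan integers a_ij = 2(alpha_i, alpha_j)/(alpha_j, alpha_j); the resulting 2x2 Cartan matrix is
[[2, -2], [-1, 2]].
The roots have two lengths (squared-length ratio 2:1); the short ones are alpha_{2}. The associated Dynkin diagram is a chain of 2 nodes with a double edge at one end; the terminal node there is the unique short simple root (B_2), so the type is B_2 (the algebra so(5)).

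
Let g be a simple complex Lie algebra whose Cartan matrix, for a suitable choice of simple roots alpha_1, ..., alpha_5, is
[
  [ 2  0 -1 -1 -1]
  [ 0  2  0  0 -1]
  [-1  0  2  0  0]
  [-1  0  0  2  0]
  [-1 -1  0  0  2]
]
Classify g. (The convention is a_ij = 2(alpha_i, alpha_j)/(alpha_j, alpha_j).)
The matrix has rank 5 with 2's on the diagonal. Reading the off-diagonal entries as Dynkin edges (a single edge where a_ij = a_ji = -1; a double or triple edge where a_ij * a_ji = 2 or 3), the diagram is a chain of 3 nodes with a fork of two nodes at one end (D_5). One simple-root ordering that puts it in standard form is (alpha_2, alpha_5, alpha_1, alpha_4, alpha_3). So the algebra is type D_5, i.e. so(10).

D_5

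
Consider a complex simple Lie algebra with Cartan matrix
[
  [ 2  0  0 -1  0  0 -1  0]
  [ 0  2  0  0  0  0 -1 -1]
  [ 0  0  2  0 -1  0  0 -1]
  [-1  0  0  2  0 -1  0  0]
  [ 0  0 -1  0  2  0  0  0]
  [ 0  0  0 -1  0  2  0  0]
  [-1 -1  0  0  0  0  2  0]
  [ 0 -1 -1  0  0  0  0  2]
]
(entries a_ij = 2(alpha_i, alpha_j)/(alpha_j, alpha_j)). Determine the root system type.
The matrix has rank 8 with 2's on the diagonal. Reading the off-diagonal entries as Dynkin edges (a single edge where a_ij = a_ji = -1; a double or triple edge where a_ij * a_ji = 2 or 3), the diagram is a chain of 8 nodes with single edges (A_8). One simple-root ordering that puts it in standard form is (alpha_6, alpha_4, alpha_1, alpha_7, alpha_2, alpha_8, alpha_3, alpha_5). So the algebra is type A_8, i.e. sl(9).

A_8 (sl(9))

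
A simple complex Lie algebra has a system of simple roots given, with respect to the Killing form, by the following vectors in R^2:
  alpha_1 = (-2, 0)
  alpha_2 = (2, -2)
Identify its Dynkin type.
B_2

Compute the Cartan integers a_ij = 2(alpha_i, alpha_j)/(alpha_j, alpha_j); the resulting 2x2 Cartan matrix is
[[2, -1], [-2, 2]].
The roots have two lengths (squared-length ratio 2:1); the short ones are alpha_{1}. The associated Dynkin diagram is a chain of 2 nodes with a double edge at one end; the terminal node there is the unique short simple root (B_2), so the type is B_2 (the algebra so(5)).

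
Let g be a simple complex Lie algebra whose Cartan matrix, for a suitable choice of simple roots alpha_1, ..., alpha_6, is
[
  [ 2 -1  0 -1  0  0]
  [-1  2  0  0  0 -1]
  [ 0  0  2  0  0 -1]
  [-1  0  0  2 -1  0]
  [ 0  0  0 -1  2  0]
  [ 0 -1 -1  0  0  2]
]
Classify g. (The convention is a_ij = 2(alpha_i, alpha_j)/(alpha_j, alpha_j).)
A_6

The matrix has rank 6 with 2's on the diagonal. Reading the off-diagonal entries as Dynkin edges (a single edge where a_ij = a_ji = -1; a double or triple edge where a_ij * a_ji = 2 or 3), the diagram is a chain of 6 nodes with single edges (A_6). One simple-root ordering that puts it in standard form is (alpha_3, alpha_6, alpha_2, alpha_1, alpha_4, alpha_5). So the algebra is type A_6, i.e. sl(7).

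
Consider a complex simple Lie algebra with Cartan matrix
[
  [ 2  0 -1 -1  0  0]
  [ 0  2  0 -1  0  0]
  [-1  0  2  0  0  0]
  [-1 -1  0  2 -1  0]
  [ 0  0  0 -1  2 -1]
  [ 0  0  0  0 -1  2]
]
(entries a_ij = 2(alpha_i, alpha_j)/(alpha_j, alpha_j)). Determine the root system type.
type E_6

The matrix has rank 6 with 2's on the diagonal. Reading the off-diagonal entries as Dynkin edges (a single edge where a_ij = a_ji = -1; a double or triple edge where a_ij * a_ji = 2 or 3), the diagram is a chain of 5 nodes with one extra node attached to the third node from one end (E_6). One simple-root ordering that puts it in standard form is (alpha_3, alpha_2, alpha_1, alpha_4, alpha_5, alpha_6). So the algebra is type E_6.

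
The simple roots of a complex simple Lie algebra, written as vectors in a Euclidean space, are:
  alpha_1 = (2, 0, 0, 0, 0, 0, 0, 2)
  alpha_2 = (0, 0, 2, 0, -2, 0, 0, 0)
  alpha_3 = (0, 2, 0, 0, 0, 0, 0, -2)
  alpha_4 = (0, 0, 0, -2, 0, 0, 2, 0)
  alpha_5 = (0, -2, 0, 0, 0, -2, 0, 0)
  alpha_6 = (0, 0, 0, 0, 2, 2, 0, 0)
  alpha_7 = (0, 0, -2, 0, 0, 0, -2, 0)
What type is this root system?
Compute the Cartan integers a_ij = 2(alpha_i, alpha_j)/(alpha_j, alpha_j); the resulting 7x7 Cartan matrix is
[[2, 0, -1, 0, 0, 0, 0], [0, 2, 0, 0, 0, -1, -1], [-1, 0, 2, 0, -1, 0, 0], [0, 0, 0, 2, 0, 0, -1], [0, 0, -1, 0, 2, -1, 0], [0, -1, 0, 0, -1, 2, 0], [0, -1, 0, -1, 0, 0, 2]].
All simple roots have the same length, so the diagram is simply laced. The associated Dynkin diagram is a chain of 7 nodes with single edges (A_7), so the type is A_7 (the algebra sl(8)).

type A_7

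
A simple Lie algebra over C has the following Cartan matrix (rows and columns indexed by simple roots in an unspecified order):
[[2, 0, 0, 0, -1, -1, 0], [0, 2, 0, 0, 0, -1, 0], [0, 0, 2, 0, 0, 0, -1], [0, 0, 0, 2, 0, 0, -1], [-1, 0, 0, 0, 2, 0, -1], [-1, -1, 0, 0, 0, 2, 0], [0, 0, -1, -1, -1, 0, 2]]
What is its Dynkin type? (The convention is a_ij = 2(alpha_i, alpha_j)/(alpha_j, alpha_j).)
The matrix has rank 7 with 2's on the diagonal. Reading the off-diagonal entries as Dynkin edges (a single edge where a_ij = a_ji = -1; a double or triple edge where a_ij * a_ji = 2 or 3), the diagram is a chain of 5 nodes with a fork of two nodes at one end (D_7). One simple-root ordering that puts it in standard form is (alpha_2, alpha_6, alpha_1, alpha_5, alpha_7, alpha_3, alpha_4). So the algebra is type D_7, i.e. so(14).

D_7 (so(14))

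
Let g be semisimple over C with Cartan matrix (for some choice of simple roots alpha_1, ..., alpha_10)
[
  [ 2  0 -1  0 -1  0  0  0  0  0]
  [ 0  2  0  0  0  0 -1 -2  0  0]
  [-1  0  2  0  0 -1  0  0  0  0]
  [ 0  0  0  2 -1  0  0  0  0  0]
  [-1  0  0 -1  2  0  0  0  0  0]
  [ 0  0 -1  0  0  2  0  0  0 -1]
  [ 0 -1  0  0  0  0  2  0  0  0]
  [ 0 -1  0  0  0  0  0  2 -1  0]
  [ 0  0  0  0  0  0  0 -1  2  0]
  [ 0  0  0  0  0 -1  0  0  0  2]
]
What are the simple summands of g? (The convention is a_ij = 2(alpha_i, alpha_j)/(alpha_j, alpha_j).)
type A_6 + type F_4

The diagram associated to this matrix has two connected components: the simple roots {alpha_1, alpha_3, alpha_4, alpha_5, alpha_6, alpha_10} form a chain of 6 nodes with single edges (A_6), and {alpha_2, alpha_7, alpha_8, alpha_9} form a chain of 4 nodes with a double edge between the middle two (F_4). A semisimple Lie algebra decomposes uniquely as the direct sum of simple ideals, one per connected component of its Dynkin diagram, so g ≅ A_6 ⊕ F_4 (dimension 48 + 52 = 100).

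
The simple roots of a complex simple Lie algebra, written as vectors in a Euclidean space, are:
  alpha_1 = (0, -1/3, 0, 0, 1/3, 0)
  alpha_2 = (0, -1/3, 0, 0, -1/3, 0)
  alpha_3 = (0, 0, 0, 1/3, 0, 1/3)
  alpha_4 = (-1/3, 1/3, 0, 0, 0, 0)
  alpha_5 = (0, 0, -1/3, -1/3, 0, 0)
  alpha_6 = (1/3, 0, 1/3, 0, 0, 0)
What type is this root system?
Compute the Cartan integers a_ij = 2(alpha_i, alpha_j)/(alpha_j, alpha_j); the resulting 6x6 Cartan matrix is
[[2, 0, 0, -1, 0, 0], [0, 2, 0, -1, 0, 0], [0, 0, 2, 0, -1, 0], [-1, -1, 0, 2, 0, -1], [0, 0, -1, 0, 2, -1], [0, 0, 0, -1, -1, 2]].
All simple roots have the same length, so the diagram is simply laced. The associated Dynkin diagram is a chain of 4 nodes with a fork of two nodes at one end (D_6), so the type is D_6 (the algebra so(12)).

D6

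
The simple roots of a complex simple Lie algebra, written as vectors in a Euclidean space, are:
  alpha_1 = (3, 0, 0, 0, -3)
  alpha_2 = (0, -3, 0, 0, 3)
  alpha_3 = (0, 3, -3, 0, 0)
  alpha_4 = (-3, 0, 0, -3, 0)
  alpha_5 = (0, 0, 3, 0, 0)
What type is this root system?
Compute the Cartan integers a_ij = 2(alpha_i, alpha_j)/(alpha_j, alpha_j); the resulting 5x5 Cartan matrix is
[[2, -1, 0, -1, 0], [-1, 2, -1, 0, 0], [0, -1, 2, 0, -2], [-1, 0, 0, 2, 0], [0, 0, -1, 0, 2]].
The roots have two lengths (squared-length ratio 2:1); the short ones are alpha_{5}. The associated Dynkin diagram is a chain of 5 nodes with a double edge at one end; the terminal node there is the unique short simple root (B_5), so the type is B_5 (the algebra so(11)).

B_5 (so(11))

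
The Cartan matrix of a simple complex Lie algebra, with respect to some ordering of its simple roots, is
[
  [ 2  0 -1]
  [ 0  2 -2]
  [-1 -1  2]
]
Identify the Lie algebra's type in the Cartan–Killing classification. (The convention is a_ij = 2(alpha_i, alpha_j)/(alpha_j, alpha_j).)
C3

The matrix has rank 3 with 2's on the diagonal. Reading the off-diagonal entries as Dynkin edges (a single edge where a_ij = a_ji = -1; a double or triple edge where a_ij * a_ji = 2 or 3), the diagram is a chain of 3 nodes with a double edge at one end; the terminal node there is the unique long simple root (C_3). One simple-root ordering that puts it in standard form is (alpha_1, alpha_3, alpha_2). So the algebra is type C_3, i.e. sp(6).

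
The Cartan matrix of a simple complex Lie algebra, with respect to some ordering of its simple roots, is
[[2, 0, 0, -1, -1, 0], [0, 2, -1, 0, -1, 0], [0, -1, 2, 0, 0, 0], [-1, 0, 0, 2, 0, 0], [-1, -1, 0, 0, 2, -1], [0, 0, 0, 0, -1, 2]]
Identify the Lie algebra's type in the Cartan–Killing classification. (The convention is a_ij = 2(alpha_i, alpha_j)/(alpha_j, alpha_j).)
The matrix has rank 6 with 2's on the diagonal. Reading the off-diagonal entries as Dynkin edges (a single edge where a_ij = a_ji = -1; a double or triple edge where a_ij * a_ji = 2 or 3), the diagram is a chain of 5 nodes with one extra node attached to the third node from one end (E_6). One simple-root ordering that puts it in standard form is (alpha_4, alpha_6, alpha_1, alpha_5, alpha_2, alpha_3). So the algebra is type E_6.

E_6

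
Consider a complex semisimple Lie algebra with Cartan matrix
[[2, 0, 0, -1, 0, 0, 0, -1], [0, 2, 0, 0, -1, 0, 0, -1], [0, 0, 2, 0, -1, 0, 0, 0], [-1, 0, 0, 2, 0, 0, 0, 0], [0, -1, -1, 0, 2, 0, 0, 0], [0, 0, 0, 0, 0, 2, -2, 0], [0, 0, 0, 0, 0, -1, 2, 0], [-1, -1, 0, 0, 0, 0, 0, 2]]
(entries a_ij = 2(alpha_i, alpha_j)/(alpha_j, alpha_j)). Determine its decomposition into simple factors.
A_6 + B_2

The diagram associated to this matrix has two connected components: the simple roots {alpha_1, alpha_2, alpha_3, alpha_4, alpha_5, alpha_8} form a chain of 6 nodes with single edges (A_6), and {alpha_6, alpha_7} form a chain of 2 nodes with a double edge at one end; the terminal node there is the unique short simple root (B_2). A semisimple Lie algebra decomposes uniquely as the direct sum of simple ideals, one per connected component of its Dynkin diagram, so g ≅ A_6 ⊕ B_2 (dimension 48 + 10 = 58).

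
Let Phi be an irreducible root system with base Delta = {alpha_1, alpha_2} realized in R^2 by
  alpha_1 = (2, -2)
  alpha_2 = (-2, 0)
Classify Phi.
B_2

Compute the Cartan integers a_ij = 2(alpha_i, alpha_j)/(alpha_j, alpha_j); the resulting 2x2 Cartan matrix is
[[2, -2], [-1, 2]].
The roots have two lengths (squared-length ratio 2:1); the short ones are alpha_{2}. The associated Dynkin diagram is a chain of 2 nodes with a double edge at one end; the terminal node there is the unique short simple root (B_2), so the type is B_2 (the algebra so(5)).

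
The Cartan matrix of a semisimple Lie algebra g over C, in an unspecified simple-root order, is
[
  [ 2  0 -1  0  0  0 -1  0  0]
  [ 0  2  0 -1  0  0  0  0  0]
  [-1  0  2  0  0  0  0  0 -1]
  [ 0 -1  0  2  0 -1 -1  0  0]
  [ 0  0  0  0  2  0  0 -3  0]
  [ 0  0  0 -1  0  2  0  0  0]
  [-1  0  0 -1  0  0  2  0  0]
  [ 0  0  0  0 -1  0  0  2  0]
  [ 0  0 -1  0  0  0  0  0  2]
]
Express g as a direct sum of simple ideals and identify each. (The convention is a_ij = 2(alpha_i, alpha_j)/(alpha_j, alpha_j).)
type D_7 + type G_2

The diagram associated to this matrix has two connected components: the simple roots {alpha_1, alpha_2, alpha_3, alpha_4, alpha_6, alpha_7, alpha_9} form a chain of 5 nodes with a fork of two nodes at one end (D_7), and {alpha_5, alpha_8} form two nodes joined by a triple edge (G_2). A semisimple Lie algebra decomposes uniquely as the direct sum of simple ideals, one per connected component of its Dynkin diagram, so g ≅ D_7 ⊕ G_2 (dimension 91 + 14 = 105).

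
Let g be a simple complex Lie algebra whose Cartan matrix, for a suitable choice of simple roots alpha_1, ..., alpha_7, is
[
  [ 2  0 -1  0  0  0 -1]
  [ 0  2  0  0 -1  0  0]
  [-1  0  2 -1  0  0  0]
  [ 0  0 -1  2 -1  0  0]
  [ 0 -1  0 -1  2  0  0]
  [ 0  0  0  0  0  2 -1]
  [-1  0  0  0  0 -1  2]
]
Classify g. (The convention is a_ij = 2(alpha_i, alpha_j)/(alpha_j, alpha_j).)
type A_7

The matrix has rank 7 with 2's on the diagonal. Reading the off-diagonal entries as Dynkin edges (a single edge where a_ij = a_ji = -1; a double or triple edge where a_ij * a_ji = 2 or 3), the diagram is a chain of 7 nodes with single edges (A_7). One simple-root ordering that puts it in standard form is (alpha_6, alpha_7, alpha_1, alpha_3, alpha_4, alpha_5, alpha_2). So the algebra is type A_7, i.e. sl(8).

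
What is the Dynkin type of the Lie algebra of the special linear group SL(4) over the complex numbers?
A_3 (sl(4))

This is sl(4), which has dimension 4^2 - 1 = 15 and rank 4 - 1 = 3 (a Cartan subalgebra is the diagonal traceless matrices). In the classification of classical Lie algebras, the special linear algebra sl(n+1) has type A_n; here n = 3, so the Dynkin diagram is a chain of 3 nodes with single edges (A_3). Hence the type is A_3.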